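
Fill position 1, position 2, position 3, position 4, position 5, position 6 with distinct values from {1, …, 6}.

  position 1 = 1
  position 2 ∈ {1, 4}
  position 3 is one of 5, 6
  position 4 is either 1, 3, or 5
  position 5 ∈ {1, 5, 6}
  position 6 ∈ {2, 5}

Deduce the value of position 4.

3

position 1 must be 1 (only option left). So position 2, position 4, position 5 can't be 1.
position 2 must be 4 (only option left).
The 4 still-open variables together cover exactly {2, 3, 5, 6} — 4 values for 4 variables — and 2 appears only in position 6's list, so position 6 = 2.
The 3 still-open variables together cover exactly {3, 5, 6} — 3 values for 3 variables — and 3 appears only in position 4's list, so position 4 = 3.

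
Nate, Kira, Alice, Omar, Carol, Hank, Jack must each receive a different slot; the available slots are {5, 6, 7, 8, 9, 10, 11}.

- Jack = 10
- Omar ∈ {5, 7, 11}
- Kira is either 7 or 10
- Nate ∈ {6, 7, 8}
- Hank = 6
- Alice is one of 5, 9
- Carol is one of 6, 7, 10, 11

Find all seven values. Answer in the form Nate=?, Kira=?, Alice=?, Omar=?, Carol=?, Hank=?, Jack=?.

Hank has just one choice, so Hank = 6. Remove 6 from Nate, Carol.
Jack must be 10 (only option left). Remove 10 from Kira, Carol.
Kira's domain is down to {7}, so Kira = 7. Strike 7 from Nate, Omar, Carol.
Carol must be 11 (only option left). Strike 11 from Omar.
That leaves Nate = 8.
Omar's domain is down to {5}, so Omar = 5. Eliminate 5 elsewhere: Alice.
Alice has just one choice, so Alice = 9.

Nate=8, Kira=7, Alice=9, Omar=5, Carol=11, Hank=6, Jack=10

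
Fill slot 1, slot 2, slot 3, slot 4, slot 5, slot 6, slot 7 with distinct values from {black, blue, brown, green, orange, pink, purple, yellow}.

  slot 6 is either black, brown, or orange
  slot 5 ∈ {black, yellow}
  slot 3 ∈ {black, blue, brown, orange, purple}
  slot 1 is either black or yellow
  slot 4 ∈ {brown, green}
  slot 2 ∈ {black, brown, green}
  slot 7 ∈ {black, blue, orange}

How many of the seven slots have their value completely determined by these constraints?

The 7 variables together cover exactly {black, blue, brown, green, orange, purple, yellow} — 7 values for 7 variables — and purple appears only in slot 3's list, so slot 3 = purple.
The 6 still-open variables together cover exactly {black, blue, brown, green, orange, yellow} — 6 values for 6 variables — and blue appears only in slot 7's list, so slot 7 = blue.
The 5 still-open variables draw from only 5 values {black, brown, green, orange, yellow}, so each is used; only slot 6 can be orange, hence slot 6 = orange.
slot 1 and slot 5 share exactly the 2 values {black, yellow}; by pigeonhole those values go to them, so strike black, yellow from slot 2.
Determined: slot 3=purple, slot 6=orange, slot 7=blue. The other slots each still have more than one consistent value. That makes 3.

3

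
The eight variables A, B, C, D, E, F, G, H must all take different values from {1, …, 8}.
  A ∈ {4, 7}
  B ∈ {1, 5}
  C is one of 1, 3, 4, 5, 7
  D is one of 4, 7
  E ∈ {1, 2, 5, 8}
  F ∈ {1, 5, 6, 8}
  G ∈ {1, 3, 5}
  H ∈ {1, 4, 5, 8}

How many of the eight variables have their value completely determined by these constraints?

3

Among the 8 variables, 2 fits only E (and all 8 values in {1, 2, 3, 4, 5, 6, 7, 8} must be used), so E = 2.
The 7 still-open variables together cover exactly {1, 3, 4, 5, 6, 7, 8} — 7 values for 7 variables — and 6 appears only in F's list, so F = 6.
Among the 6 still-open variables, 8 fits only H (and all 6 values in {1, 3, 4, 5, 7, 8} must be used), so H = 8.
A and D share exactly the 2 values {4, 7}; by pigeonhole those values go to them, so strike 4, 7 from C.
Determined: E=2, F=6, H=8. The other variables each still have more than one consistent value. That makes 3.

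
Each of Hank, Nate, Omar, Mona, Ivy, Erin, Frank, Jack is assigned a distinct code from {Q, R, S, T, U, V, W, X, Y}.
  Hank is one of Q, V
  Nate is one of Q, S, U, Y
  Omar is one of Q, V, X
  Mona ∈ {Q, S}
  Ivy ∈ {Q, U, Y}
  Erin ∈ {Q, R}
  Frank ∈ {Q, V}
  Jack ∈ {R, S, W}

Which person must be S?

Among the 8 variables, W fits only Jack (and all 8 values in {Q, R, S, U, V, W, X, Y} must be used), so Jack = W.
Among the 7 still-open variables, R fits only Erin (and all 7 values in {Q, R, S, U, V, X, Y} must be used), so Erin = R.
The 6 still-open variables together cover exactly {Q, S, U, V, X, Y} — 6 values for 6 variables — and X appears only in Omar's list, so Omar = X.
Hank and Frank between them cover only {Q, V} — a naked pair. Remove those values from Nate, Mona, Ivy.
So S goes to Mona.

Mona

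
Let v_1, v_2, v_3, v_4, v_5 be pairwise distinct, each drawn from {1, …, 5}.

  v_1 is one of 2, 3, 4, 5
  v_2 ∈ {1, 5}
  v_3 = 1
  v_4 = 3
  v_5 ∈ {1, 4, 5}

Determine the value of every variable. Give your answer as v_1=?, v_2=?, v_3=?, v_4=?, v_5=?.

v_3 has just one choice, so v_3 = 1. Eliminate 1 elsewhere: v_2, v_5.
v_4 must be 3 (only option left). Remove 3 from v_1.
v_2's domain is down to {5}, so v_2 = 5. So v_1, v_5 can't be 5.
That leaves v_5 = 4. Strike 4 from v_1.
That leaves v_1 = 2.

v_1=2, v_2=5, v_3=1, v_4=3, v_5=4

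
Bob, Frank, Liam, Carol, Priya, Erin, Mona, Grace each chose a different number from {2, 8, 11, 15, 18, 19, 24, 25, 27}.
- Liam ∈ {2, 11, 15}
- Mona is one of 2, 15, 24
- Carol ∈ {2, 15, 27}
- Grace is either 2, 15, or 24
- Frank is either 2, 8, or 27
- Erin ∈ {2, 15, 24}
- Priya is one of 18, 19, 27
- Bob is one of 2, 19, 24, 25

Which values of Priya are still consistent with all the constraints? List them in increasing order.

Erin, Mona, Grace between them cover only {2, 15, 24} — a naked triple. Remove those values from Bob, Frank, Liam, Carol.
Liam has just one choice, so Liam = 11.
Carol has just one choice, so Carol = 27. So Frank, Priya can't be 27.
Frank's domain is down to {8}, so Frank = 8.
No further eliminations apply; Priya can still be any of 18, 19.

18, 19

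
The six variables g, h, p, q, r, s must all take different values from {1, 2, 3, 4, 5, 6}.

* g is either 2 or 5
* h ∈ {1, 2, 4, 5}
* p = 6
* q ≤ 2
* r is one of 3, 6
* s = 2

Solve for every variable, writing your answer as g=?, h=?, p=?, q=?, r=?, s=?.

p has just one choice, so p = 6. Eliminate 6 elsewhere: r.
r must be 3 (only option left).
s's domain is down to {2}, so s = 2. So g, h, q can't be 2.
g has just one choice, so g = 5. Remove 5 from h.
q's domain is down to {1}, so q = 1. Remove 1 from h.
h must be 4 (only option left).

g=5, h=4, p=6, q=1, r=3, s=2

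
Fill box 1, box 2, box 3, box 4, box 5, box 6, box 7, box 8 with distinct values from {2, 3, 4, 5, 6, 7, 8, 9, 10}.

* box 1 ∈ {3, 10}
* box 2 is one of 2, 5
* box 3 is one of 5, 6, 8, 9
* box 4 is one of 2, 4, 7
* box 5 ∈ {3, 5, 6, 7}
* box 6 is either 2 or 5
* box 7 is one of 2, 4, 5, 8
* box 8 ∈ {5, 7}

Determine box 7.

8

The 2 variables box 2 and box 6 are confined to {2, 5}, which locks those values in; drop them from box 3, box 4, box 5, box 7, box 8.
box 8 has just one choice, so box 8 = 7. So box 4, box 5 can't be 7.
That leaves box 4 = 4. Eliminate 4 elsewhere: box 7.
So box 7 = 8.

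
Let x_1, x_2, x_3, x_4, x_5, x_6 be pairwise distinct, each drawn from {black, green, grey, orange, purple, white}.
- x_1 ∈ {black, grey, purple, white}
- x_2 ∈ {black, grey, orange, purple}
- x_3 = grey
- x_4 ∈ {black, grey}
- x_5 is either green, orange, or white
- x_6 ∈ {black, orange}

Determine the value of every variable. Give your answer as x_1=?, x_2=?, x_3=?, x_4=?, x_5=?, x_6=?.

x_1=white, x_2=purple, x_3=grey, x_4=black, x_5=green, x_6=orange

x_3 has just one choice, so x_3 = grey. Remove grey from x_1, x_2, x_4.
x_4 must be black (only option left). Strike black from x_1, x_2, x_6.
That leaves x_6 = orange. Strike orange from x_2, x_5.
x_2 has just one choice, so x_2 = purple. Remove purple from x_1.
x_1 must be white (only option left). Remove white from x_5.
That leaves x_5 = green.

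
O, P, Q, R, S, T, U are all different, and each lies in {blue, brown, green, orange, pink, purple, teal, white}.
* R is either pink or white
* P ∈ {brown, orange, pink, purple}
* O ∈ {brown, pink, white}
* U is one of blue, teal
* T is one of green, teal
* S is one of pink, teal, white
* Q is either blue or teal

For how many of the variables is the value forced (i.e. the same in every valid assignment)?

Q and U between them cover only {blue, teal} — a naked pair. Remove those values from S, T.
T's domain is down to {green}, so T = green.
R and S between them cover only {pink, white} — a naked pair. Remove those values from O, P.
O must be brown (only option left). Eliminate brown elsewhere: P.
Determined: O=brown, T=green. The other variables each still have more than one consistent value. That makes 2.

2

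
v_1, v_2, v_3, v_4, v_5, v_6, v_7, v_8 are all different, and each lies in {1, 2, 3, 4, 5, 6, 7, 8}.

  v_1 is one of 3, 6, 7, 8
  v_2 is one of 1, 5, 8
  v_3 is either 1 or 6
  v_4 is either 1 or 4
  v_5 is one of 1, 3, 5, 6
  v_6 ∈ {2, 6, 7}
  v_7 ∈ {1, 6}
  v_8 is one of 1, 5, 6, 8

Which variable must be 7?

v_1

The 8 variables together cover exactly {1, 2, 3, 4, 5, 6, 7, 8} — 8 values for 8 variables — and 2 appears only in v_6's list, so v_6 = 2.
Among the 7 still-open variables, 4 fits only v_4 (and all 7 values in {1, 3, 4, 5, 6, 7, 8} must be used), so v_4 = 4.
The 6 still-open variables together cover exactly {1, 3, 5, 6, 7, 8} — 6 values for 6 variables — and 7 appears only in v_1's list, so v_1 = 7.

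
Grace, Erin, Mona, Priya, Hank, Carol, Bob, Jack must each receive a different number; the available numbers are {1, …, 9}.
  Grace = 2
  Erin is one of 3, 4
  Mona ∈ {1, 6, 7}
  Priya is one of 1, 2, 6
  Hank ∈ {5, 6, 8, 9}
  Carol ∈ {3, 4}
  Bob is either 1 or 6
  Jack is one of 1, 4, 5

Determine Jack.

5

Grace must be 2 (only option left). Strike 2 from Priya.
The 2 variables Erin and Carol are confined to {3, 4}, which locks those values in; drop them from Jack.
Priya and Bob between them cover only {1, 6} — a naked pair. Remove those values from Mona, Hank, Jack.
So Jack = 5.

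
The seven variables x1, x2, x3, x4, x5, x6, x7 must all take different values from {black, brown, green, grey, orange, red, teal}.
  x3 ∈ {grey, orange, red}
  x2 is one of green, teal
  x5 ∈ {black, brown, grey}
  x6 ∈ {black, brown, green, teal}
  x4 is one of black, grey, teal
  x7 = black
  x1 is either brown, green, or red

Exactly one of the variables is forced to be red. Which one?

x7's domain is down to {black}, so x7 = black. Eliminate black elsewhere: x4, x5, x6.
The 6 still-open variables together cover exactly {brown, green, grey, orange, red, teal} — 6 values for 6 variables — and orange appears only in x3's list, so x3 = orange.
The 5 still-open variables together cover exactly {brown, green, grey, red, teal} — 5 values for 5 variables — and red appears only in x1's list, so x1 = red.

x1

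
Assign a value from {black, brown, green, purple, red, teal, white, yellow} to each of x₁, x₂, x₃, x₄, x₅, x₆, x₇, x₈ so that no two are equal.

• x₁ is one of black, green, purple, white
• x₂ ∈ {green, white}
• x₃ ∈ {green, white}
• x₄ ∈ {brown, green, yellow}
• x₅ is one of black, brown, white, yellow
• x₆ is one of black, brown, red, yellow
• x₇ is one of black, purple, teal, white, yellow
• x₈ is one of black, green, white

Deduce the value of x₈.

black

The 8 variables together cover exactly {black, brown, green, purple, red, teal, white, yellow} — 8 values for 8 variables — and red appears only in x₆'s list, so x₆ = red.
The 7 still-open variables together cover exactly {black, brown, green, purple, teal, white, yellow} — 7 values for 7 variables — and teal appears only in x₇'s list, so x₇ = teal.
The 6 still-open variables together cover exactly {black, brown, green, purple, white, yellow} — 6 values for 6 variables — and purple appears only in x₁'s list, so x₁ = purple.
x₂ and x₃ share exactly the 2 values {green, white}; by pigeonhole those values go to them, so strike green, white from x₄, x₅, x₈.
So x₈ = black.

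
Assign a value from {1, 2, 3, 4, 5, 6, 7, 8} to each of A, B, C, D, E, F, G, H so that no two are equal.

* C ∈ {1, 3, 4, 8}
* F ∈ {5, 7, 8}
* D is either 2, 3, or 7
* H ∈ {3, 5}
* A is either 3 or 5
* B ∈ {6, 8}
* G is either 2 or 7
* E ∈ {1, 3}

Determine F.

The 8 variables draw from only 8 values {1, 2, 3, 4, 5, 6, 7, 8}, so each is used; only C can be 4, hence C = 4.
Among the 7 still-open variables, 1 fits only E (and all 7 values in {1, 2, 3, 5, 6, 7, 8} must be used), so E = 1.
Among the 6 still-open variables, 6 fits only B (and all 6 values in {2, 3, 5, 6, 7, 8} must be used), so B = 6.
The 5 still-open variables draw from only 5 values {2, 3, 5, 7, 8}, so each is used; only F can be 8, hence F = 8.

8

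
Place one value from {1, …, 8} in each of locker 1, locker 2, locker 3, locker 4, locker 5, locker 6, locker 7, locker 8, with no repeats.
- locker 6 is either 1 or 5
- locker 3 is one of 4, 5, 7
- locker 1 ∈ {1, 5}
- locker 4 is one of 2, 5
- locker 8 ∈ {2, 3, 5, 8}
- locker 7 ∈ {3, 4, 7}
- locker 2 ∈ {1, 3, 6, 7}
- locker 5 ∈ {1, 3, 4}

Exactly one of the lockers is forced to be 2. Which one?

locker 4

Among the 8 variables, 6 fits only locker 2 (and all 8 values in {1, 2, 3, 4, 5, 6, 7, 8} must be used), so locker 2 = 6.
Among the 7 still-open variables, 8 fits only locker 8 (and all 7 values in {1, 2, 3, 4, 5, 7, 8} must be used), so locker 8 = 8.
The 6 still-open variables draw from only 6 values {1, 2, 3, 4, 5, 7}, so each is used; only locker 4 can be 2, hence locker 4 = 2.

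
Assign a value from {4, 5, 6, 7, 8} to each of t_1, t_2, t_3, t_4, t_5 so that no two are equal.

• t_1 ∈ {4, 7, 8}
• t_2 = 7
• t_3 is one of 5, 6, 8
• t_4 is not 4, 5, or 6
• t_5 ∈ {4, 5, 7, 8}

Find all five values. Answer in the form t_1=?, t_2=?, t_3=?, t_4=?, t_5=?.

t_2 must be 7 (only option left). Strike 7 from t_1, t_4, t_5.
t_4 must be 8 (only option left). So t_1, t_3, t_5 can't be 8.
t_1's domain is down to {4}, so t_1 = 4. Strike 4 from t_5.
t_5 has just one choice, so t_5 = 5. Eliminate 5 elsewhere: t_3.
t_3 has just one choice, so t_3 = 6.

t_1=4, t_2=7, t_3=6, t_4=8, t_5=5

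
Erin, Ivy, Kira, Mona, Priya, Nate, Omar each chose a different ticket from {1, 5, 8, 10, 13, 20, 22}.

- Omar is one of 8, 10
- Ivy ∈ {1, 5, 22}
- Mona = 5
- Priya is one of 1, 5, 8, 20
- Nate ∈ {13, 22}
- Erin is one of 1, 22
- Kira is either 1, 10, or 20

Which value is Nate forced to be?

Mona has just one choice, so Mona = 5. So Ivy, Priya can't be 5.
The 6 still-open variables together cover exactly {1, 8, 10, 13, 20, 22} — 6 values for 6 variables — and 13 appears only in Nate's list, so Nate = 13.

13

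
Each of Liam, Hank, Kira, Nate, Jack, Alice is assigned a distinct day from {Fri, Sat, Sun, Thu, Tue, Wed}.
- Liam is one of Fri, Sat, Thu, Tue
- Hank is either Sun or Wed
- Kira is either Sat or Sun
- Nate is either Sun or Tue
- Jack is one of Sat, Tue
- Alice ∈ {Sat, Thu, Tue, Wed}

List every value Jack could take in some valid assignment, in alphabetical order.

Sat, Tue

The 6 variables together cover exactly {Fri, Sat, Sun, Thu, Tue, Wed} — 6 values for 6 variables — and Fri appears only in Liam's list, so Liam = Fri.
The 5 still-open variables together cover exactly {Sat, Sun, Thu, Tue, Wed} — 5 values for 5 variables — and Thu appears only in Alice's list, so Alice = Thu.
Among the 4 still-open variables, Wed fits only Hank (and all 4 values in {Sat, Sun, Tue, Wed} must be used), so Hank = Wed.
No further eliminations apply; Jack can still be any of Sat, Tue.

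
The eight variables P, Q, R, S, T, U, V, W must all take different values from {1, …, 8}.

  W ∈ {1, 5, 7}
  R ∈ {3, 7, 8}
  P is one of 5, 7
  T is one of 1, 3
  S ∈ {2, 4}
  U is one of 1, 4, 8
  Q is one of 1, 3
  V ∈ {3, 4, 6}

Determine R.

Among the 8 variables, 2 fits only S (and all 8 values in {1, 2, 3, 4, 5, 6, 7, 8} must be used), so S = 2.
Among the 7 still-open variables, 6 fits only V (and all 7 values in {1, 3, 4, 5, 6, 7, 8} must be used), so V = 6.
Among the 6 still-open variables, 4 fits only U (and all 6 values in {1, 3, 4, 5, 7, 8} must be used), so U = 4.
The 5 still-open variables together cover exactly {1, 3, 5, 7, 8} — 5 values for 5 variables — and 8 appears only in R's list, so R = 8.

8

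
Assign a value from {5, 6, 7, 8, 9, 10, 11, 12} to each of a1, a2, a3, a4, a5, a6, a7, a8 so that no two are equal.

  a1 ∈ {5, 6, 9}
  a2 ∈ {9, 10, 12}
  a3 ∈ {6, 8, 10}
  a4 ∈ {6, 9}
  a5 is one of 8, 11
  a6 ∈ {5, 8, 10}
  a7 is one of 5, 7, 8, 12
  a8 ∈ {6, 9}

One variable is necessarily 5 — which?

The 8 variables draw from only 8 values {5, 6, 7, 8, 9, 10, 11, 12}, so each is used; only a7 can be 7, hence a7 = 7.
The 7 still-open variables draw from only 7 values {5, 6, 8, 9, 10, 11, 12}, so each is used; only a5 can be 11, hence a5 = 11.
Among the 6 still-open variables, 12 fits only a2 (and all 6 values in {5, 6, 8, 9, 10, 12} must be used), so a2 = 12.
The 2 variables a4 and a8 are confined to {6, 9}, which locks those values in; drop them from a1, a3.
So 5 goes to a1.

a1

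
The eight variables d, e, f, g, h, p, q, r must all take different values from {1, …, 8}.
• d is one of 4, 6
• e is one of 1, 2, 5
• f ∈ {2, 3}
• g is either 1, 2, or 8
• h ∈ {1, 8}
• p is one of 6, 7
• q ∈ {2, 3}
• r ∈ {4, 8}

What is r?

Among the 8 variables, 5 fits only e (and all 8 values in {1, 2, 3, 4, 5, 6, 7, 8} must be used), so e = 5.
The 7 still-open variables together cover exactly {1, 2, 3, 4, 6, 7, 8} — 7 values for 7 variables — and 7 appears only in p's list, so p = 7.
The 6 still-open variables together cover exactly {1, 2, 3, 4, 6, 8} — 6 values for 6 variables — and 6 appears only in d's list, so d = 6.
The 5 still-open variables together cover exactly {1, 2, 3, 4, 8} — 5 values for 5 variables — and 4 appears only in r's list, so r = 4.

4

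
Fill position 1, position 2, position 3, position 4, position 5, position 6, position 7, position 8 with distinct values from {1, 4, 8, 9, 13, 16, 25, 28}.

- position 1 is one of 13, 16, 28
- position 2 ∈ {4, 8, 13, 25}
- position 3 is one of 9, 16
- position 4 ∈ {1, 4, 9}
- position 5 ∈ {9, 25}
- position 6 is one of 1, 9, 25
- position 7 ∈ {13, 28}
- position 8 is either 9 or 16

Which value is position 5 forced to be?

The 8 variables together cover exactly {1, 4, 8, 9, 13, 16, 25, 28} — 8 values for 8 variables — and 8 appears only in position 2's list, so position 2 = 8.
The 7 still-open variables together cover exactly {1, 4, 9, 13, 16, 25, 28} — 7 values for 7 variables — and 4 appears only in position 4's list, so position 4 = 4.
The 6 still-open variables draw from only 6 values {1, 9, 13, 16, 25, 28}, so each is used; only position 6 can be 1, hence position 6 = 1.
The 5 still-open variables together cover exactly {9, 13, 16, 25, 28} — 5 values for 5 variables — and 25 appears only in position 5's list, so position 5 = 25.

25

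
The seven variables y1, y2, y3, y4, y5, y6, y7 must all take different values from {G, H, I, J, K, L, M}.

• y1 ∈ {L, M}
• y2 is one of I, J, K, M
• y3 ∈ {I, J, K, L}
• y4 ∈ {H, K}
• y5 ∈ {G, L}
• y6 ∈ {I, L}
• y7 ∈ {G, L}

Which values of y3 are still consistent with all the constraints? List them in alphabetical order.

The 7 variables together cover exactly {G, H, I, J, K, L, M} — 7 values for 7 variables — and H appears only in y4's list, so y4 = H.
y5 and y7 between them cover only {G, L} — a naked pair. Remove those values from y1, y3, y6.
y1 has just one choice, so y1 = M. Eliminate M elsewhere: y2.
y6 has just one choice, so y6 = I. So y2, y3 can't be I.
No further eliminations apply; y3 can still be any of J, K.

J, K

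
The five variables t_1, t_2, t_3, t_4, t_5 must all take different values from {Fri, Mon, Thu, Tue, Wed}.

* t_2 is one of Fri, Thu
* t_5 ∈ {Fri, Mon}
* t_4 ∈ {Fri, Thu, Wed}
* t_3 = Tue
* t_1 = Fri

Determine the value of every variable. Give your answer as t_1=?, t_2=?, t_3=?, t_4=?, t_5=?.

t_1=Fri, t_2=Thu, t_3=Tue, t_4=Wed, t_5=Mon

t_1's domain is down to {Fri}, so t_1 = Fri. So t_2, t_4, t_5 can't be Fri.
t_2 has just one choice, so t_2 = Thu. Strike Thu from t_4.
That leaves t_3 = Tue.
t_4's domain is down to {Wed}, so t_4 = Wed.
t_5 must be Mon (only option left).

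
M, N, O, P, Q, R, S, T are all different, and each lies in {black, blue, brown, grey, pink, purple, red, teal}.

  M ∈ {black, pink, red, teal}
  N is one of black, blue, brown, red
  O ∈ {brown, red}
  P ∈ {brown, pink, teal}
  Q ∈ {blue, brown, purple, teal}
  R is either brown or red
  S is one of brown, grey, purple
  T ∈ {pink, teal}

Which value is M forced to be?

black

Among the 8 variables, grey fits only S (and all 8 values in {black, blue, brown, grey, pink, purple, red, teal} must be used), so S = grey.
The 7 still-open variables draw from only 7 values {black, blue, brown, pink, purple, red, teal}, so each is used; only Q can be purple, hence Q = purple.
The 6 still-open variables draw from only 6 values {black, blue, brown, pink, red, teal}, so each is used; only N can be blue, hence N = blue.
The 5 still-open variables together cover exactly {black, brown, pink, red, teal} — 5 values for 5 variables — and black appears only in M's list, so M = black.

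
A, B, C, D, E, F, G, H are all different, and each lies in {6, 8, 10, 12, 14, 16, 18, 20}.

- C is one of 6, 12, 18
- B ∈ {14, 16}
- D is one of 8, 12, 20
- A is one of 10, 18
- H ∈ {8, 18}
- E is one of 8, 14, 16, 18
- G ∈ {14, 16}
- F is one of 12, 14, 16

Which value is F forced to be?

The 8 variables together cover exactly {6, 8, 10, 12, 14, 16, 18, 20} — 8 values for 8 variables — and 6 appears only in C's list, so C = 6.
The 7 still-open variables draw from only 7 values {8, 10, 12, 14, 16, 18, 20}, so each is used; only A can be 10, hence A = 10.
Among the 6 still-open variables, 20 fits only D (and all 6 values in {8, 12, 14, 16, 18, 20} must be used), so D = 20.
Among the 5 still-open variables, 12 fits only F (and all 5 values in {8, 12, 14, 16, 18} must be used), so F = 12.

12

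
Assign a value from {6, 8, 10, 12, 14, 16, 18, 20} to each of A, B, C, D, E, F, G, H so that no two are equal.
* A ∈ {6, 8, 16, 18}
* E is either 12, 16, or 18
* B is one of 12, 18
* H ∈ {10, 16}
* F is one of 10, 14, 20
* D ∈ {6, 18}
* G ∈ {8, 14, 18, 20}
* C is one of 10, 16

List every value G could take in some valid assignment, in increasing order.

C and H share exactly the 2 values {10, 16}; by pigeonhole those values go to them, so strike 10, 16 from A, E, F.
B and E between them cover only {12, 18} — a naked pair. Remove those values from A, D, G.
D must be 6 (only option left). Strike 6 from A.
A must be 8 (only option left). Eliminate 8 elsewhere: G.
No further eliminations apply; G can still be any of 14, 20.

14, 20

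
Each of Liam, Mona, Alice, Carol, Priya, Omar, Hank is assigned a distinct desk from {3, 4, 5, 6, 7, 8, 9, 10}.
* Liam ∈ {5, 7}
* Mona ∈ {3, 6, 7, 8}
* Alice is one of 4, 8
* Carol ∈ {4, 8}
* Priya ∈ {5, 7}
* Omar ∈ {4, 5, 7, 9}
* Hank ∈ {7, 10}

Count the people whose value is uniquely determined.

2

The 2 variables Liam and Priya are confined to {5, 7}, which locks those values in; drop them from Mona, Omar, Hank.
Hank's domain is down to {10}, so Hank = 10.
Alice and Carol between them cover only {4, 8} — a naked pair. Remove those values from Mona, Omar.
Omar must be 9 (only option left).
Determined: Omar=9, Hank=10. The other people each still have more than one consistent value. That makes 2.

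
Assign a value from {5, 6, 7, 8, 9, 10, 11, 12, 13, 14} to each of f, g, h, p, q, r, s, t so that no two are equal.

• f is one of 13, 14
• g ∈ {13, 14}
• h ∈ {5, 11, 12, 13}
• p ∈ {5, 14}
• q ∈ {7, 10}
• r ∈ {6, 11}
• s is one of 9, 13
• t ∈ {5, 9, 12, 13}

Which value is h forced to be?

11

The 2 variables f and g are confined to {13, 14}, which locks those values in; drop them from h, p, s, t.
p's domain is down to {5}, so p = 5. Eliminate 5 elsewhere: h, t.
s's domain is down to {9}, so s = 9. Remove 9 from t.
That leaves t = 12. Strike 12 from h.
So h = 11.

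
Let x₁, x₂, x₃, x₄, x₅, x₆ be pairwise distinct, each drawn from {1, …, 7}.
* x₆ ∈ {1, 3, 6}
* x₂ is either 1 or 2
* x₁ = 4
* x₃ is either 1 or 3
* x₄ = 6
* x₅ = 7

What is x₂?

x₁ must be 4 (only option left).
x₄ has just one choice, so x₄ = 6. So x₆ can't be 6.
x₅ must be 7 (only option left).
The 3 still-open variables together cover exactly {1, 2, 3} — 3 values for 3 variables — and 2 appears only in x₂'s list, so x₂ = 2.

2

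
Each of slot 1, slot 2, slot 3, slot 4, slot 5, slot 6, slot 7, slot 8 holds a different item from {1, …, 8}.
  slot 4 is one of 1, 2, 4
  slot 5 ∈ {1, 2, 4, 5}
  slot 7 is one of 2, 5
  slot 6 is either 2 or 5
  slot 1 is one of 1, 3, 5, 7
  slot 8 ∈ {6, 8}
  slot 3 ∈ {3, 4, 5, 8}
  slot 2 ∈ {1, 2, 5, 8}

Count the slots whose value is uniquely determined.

4

The 8 variables draw from only 8 values {1, 2, 3, 4, 5, 6, 7, 8}, so each is used; only slot 8 can be 6, hence slot 8 = 6.
Among the 7 still-open variables, 7 fits only slot 1 (and all 7 values in {1, 2, 3, 4, 5, 7, 8} must be used), so slot 1 = 7.
The 6 still-open variables together cover exactly {1, 2, 3, 4, 5, 8} — 6 values for 6 variables — and 3 appears only in slot 3's list, so slot 3 = 3.
The 5 still-open variables together cover exactly {1, 2, 4, 5, 8} — 5 values for 5 variables — and 8 appears only in slot 2's list, so slot 2 = 8.
slot 6 and slot 7 share exactly the 2 values {2, 5}; by pigeonhole those values go to them, so strike 2, 5 from slot 4, slot 5.
Determined: slot 1=7, slot 2=8, slot 3=3, slot 8=6. The other slots each still have more than one consistent value. That makes 4.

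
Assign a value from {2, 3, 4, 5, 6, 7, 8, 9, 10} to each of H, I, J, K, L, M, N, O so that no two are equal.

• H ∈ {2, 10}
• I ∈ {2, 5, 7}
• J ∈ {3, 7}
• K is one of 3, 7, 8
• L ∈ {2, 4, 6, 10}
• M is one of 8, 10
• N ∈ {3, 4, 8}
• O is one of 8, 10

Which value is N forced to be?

The 8 variables together cover exactly {2, 3, 4, 5, 6, 7, 8, 10} — 8 values for 8 variables — and 5 appears only in I's list, so I = 5.
Among the 7 still-open variables, 6 fits only L (and all 7 values in {2, 3, 4, 6, 7, 8, 10} must be used), so L = 6.
The 6 still-open variables together cover exactly {2, 3, 4, 7, 8, 10} — 6 values for 6 variables — and 2 appears only in H's list, so H = 2.
The 5 still-open variables draw from only 5 values {3, 4, 7, 8, 10}, so each is used; only N can be 4, hence N = 4.

4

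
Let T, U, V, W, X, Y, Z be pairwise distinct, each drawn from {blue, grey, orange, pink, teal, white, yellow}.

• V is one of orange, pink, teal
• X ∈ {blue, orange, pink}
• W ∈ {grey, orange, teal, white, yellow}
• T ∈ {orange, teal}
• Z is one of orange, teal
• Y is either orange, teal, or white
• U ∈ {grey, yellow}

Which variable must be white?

The 7 variables together cover exactly {blue, grey, orange, pink, teal, white, yellow} — 7 values for 7 variables — and blue appears only in X's list, so X = blue.
Among the 6 still-open variables, pink fits only V (and all 6 values in {grey, orange, pink, teal, white, yellow} must be used), so V = pink.
T and Z between them cover only {orange, teal} — a naked pair. Remove those values from W, Y.
So white goes to Y.

Y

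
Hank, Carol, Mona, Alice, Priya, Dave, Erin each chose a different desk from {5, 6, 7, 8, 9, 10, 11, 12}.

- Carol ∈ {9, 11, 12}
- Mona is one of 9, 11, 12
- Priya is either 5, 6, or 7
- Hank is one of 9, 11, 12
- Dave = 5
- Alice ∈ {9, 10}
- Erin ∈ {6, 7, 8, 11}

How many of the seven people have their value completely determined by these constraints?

2

Dave's domain is down to {5}, so Dave = 5. Remove 5 from Priya.
Hank, Carol, Mona share exactly the 3 values {9, 11, 12}; by pigeonhole those values go to them, so strike 9, 11, 12 from Alice, Erin.
Alice must be 10 (only option left).
Determined: Alice=10, Dave=5. The other people each still have more than one consistent value. That makes 2.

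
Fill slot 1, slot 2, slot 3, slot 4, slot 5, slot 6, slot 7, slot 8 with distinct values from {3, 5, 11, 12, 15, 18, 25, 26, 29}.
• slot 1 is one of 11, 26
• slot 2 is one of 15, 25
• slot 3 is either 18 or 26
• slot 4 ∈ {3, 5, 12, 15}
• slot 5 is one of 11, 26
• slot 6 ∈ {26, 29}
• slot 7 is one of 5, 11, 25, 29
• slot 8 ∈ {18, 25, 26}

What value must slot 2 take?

slot 1 and slot 5 share exactly the 2 values {11, 26}; by pigeonhole those values go to them, so strike 11, 26 from slot 3, slot 6, slot 7, slot 8.
slot 3 must be 18 (only option left). Strike 18 from slot 8.
That leaves slot 6 = 29. Eliminate 29 elsewhere: slot 7.
slot 8's domain is down to {25}, so slot 8 = 25. Strike 25 from slot 2, slot 7.
So slot 2 = 15.

15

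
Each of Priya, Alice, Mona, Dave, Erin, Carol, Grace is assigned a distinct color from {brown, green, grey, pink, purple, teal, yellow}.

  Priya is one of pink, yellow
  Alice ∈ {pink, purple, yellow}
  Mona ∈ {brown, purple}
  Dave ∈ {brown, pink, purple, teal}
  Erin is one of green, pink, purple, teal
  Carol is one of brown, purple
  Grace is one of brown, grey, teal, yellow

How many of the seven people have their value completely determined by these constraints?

3

The 7 variables together cover exactly {brown, green, grey, pink, purple, teal, yellow} — 7 values for 7 variables — and green appears only in Erin's list, so Erin = green.
The 6 still-open variables draw from only 6 values {brown, grey, pink, purple, teal, yellow}, so each is used; only Grace can be grey, hence Grace = grey.
The 5 still-open variables draw from only 5 values {brown, pink, purple, teal, yellow}, so each is used; only Dave can be teal, hence Dave = teal.
The 2 variables Mona and Carol are confined to {brown, purple}, which locks those values in; drop them from Alice.
Determined: Dave=teal, Erin=green, Grace=grey. The other people each still have more than one consistent value. That makes 3.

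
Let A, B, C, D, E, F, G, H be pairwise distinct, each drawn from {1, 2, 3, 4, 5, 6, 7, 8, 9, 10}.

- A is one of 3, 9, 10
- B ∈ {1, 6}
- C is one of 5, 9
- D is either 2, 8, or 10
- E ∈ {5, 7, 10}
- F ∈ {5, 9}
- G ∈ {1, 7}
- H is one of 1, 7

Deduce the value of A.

C and F share exactly the 2 values {5, 9}; by pigeonhole those values go to them, so strike 5, 9 from A, E.
G and H between them cover only {1, 7} — a naked pair. Remove those values from B, E.
That leaves B = 6.
That leaves E = 10. Strike 10 from A, D.
So A = 3.

3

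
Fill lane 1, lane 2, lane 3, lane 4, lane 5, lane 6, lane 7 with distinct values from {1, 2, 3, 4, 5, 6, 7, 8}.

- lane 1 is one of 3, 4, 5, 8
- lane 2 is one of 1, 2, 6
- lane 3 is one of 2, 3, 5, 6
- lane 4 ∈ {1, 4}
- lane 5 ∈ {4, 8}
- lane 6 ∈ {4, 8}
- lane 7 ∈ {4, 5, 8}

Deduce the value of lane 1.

3

lane 5 and lane 6 share exactly the 2 values {4, 8}; by pigeonhole those values go to them, so strike 4, 8 from lane 1, lane 4, lane 7.
lane 4 has just one choice, so lane 4 = 1. Strike 1 from lane 2.
lane 7 must be 5 (only option left). Eliminate 5 elsewhere: lane 1, lane 3.
So lane 1 = 3.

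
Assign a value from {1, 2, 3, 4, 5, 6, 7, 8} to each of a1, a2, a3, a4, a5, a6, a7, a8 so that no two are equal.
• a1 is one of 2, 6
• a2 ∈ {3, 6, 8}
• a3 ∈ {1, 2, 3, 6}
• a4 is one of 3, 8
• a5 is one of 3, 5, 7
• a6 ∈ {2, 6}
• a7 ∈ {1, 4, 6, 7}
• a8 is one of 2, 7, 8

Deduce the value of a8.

The 8 variables draw from only 8 values {1, 2, 3, 4, 5, 6, 7, 8}, so each is used; only a7 can be 4, hence a7 = 4.
The 7 still-open variables together cover exactly {1, 2, 3, 5, 6, 7, 8} — 7 values for 7 variables — and 1 appears only in a3's list, so a3 = 1.
The 6 still-open variables together cover exactly {2, 3, 5, 6, 7, 8} — 6 values for 6 variables — and 5 appears only in a5's list, so a5 = 5.
The 5 still-open variables together cover exactly {2, 3, 6, 7, 8} — 5 values for 5 variables — and 7 appears only in a8's list, so a8 = 7.

7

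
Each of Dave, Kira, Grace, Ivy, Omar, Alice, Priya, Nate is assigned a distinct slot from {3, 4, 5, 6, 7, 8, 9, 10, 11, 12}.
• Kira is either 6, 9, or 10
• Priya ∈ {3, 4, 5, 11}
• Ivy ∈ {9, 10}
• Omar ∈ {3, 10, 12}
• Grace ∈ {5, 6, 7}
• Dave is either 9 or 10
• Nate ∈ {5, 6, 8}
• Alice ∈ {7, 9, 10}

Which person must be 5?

Dave and Ivy share exactly the 2 values {9, 10}; by pigeonhole those values go to them, so strike 9, 10 from Kira, Omar, Alice.
Kira has just one choice, so Kira = 6. Remove 6 from Grace, Nate.
Alice's domain is down to {7}, so Alice = 7. Strike 7 from Grace.
So 5 goes to Grace.

Grace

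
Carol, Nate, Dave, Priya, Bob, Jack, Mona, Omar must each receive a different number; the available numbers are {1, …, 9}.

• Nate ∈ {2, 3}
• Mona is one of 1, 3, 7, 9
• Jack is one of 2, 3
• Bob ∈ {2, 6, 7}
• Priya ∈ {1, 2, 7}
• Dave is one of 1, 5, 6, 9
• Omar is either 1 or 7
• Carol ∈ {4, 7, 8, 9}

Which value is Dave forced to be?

5

Nate and Jack between them cover only {2, 3} — a naked pair. Remove those values from Priya, Bob, Mona.
Priya and Omar share exactly the 2 values {1, 7}; by pigeonhole those values go to them, so strike 1, 7 from Carol, Dave, Bob, Mona.
Bob must be 6 (only option left). Eliminate 6 elsewhere: Dave.
Mona's domain is down to {9}, so Mona = 9. Eliminate 9 elsewhere: Carol, Dave.
So Dave = 5.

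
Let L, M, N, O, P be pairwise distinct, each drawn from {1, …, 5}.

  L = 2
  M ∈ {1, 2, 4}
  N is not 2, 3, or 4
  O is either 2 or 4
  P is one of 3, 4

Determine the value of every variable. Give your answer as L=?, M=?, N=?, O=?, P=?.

L=2, M=1, N=5, O=4, P=3

L must be 2 (only option left). Remove 2 from M, O.
O must be 4 (only option left). Strike 4 from M, P.
That leaves P = 3.
M has just one choice, so M = 1. So N can't be 1.
N's domain is down to {5}, so N = 5.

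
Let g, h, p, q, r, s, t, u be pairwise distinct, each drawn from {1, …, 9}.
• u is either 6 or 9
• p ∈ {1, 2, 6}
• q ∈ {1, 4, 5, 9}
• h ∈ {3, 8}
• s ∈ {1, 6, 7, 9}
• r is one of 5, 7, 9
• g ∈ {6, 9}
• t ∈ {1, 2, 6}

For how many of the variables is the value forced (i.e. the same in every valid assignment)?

3

g and u between them cover only {6, 9} — a naked pair. Remove those values from p, q, r, s, t.
The 2 variables p and t are confined to {1, 2}, which locks those values in; drop them from q, s.
s must be 7 (only option left). Strike 7 from r.
r's domain is down to {5}, so r = 5. Strike 5 from q.
q's domain is down to {4}, so q = 4.
Determined: q=4, r=5, s=7. The other variables each still have more than one consistent value. That makes 3.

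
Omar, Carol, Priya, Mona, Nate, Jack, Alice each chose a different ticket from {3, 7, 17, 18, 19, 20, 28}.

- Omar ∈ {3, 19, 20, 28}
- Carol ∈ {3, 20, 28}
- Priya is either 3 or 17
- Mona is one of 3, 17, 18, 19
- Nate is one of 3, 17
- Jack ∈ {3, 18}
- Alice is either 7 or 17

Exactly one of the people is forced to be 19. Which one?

Mona

The 7 variables together cover exactly {3, 7, 17, 18, 19, 20, 28} — 7 values for 7 variables — and 7 appears only in Alice's list, so Alice = 7.
Priya and Nate between them cover only {3, 17} — a naked pair. Remove those values from Omar, Carol, Mona, Jack.
Jack has just one choice, so Jack = 18. Strike 18 from Mona.
So 19 goes to Mona.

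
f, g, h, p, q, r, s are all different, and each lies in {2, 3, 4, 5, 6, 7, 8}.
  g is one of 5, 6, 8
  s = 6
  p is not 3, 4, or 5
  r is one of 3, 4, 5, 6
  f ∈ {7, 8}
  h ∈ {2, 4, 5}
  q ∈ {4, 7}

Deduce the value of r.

3

s must be 6 (only option left). Strike 6 from g, p, r.
The 6 still-open variables together cover exactly {2, 3, 4, 5, 7, 8} — 6 values for 6 variables — and 3 appears only in r's list, so r = 3.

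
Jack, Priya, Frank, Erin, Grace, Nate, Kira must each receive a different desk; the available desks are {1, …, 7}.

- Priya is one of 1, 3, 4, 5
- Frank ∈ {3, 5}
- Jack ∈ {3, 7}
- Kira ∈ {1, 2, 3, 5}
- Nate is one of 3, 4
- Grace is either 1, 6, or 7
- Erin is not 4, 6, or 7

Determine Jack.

Among the 7 variables, 6 fits only Grace (and all 7 values in {1, 2, 3, 4, 5, 6, 7} must be used), so Grace = 6.
The 6 still-open variables together cover exactly {1, 2, 3, 4, 5, 7} — 6 values for 6 variables — and 7 appears only in Jack's list, so Jack = 7.

7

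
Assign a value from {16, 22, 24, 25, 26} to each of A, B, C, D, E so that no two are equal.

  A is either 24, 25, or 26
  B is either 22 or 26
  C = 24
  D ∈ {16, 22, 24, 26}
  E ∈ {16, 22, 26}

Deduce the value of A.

C must be 24 (only option left). Strike 24 from A, D.
Among the 4 still-open variables, 25 fits only A (and all 4 values in {16, 22, 25, 26} must be used), so A = 25.

25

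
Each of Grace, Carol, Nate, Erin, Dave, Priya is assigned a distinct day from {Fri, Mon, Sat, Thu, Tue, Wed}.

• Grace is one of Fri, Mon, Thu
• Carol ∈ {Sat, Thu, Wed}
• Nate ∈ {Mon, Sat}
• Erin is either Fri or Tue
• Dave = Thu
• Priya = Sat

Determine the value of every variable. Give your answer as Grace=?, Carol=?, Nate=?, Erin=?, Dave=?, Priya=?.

Grace=Fri, Carol=Wed, Nate=Mon, Erin=Tue, Dave=Thu, Priya=Sat

Dave must be Thu (only option left). So Grace, Carol can't be Thu.
That leaves Priya = Sat. So Carol, Nate can't be Sat.
Carol must be Wed (only option left).
Nate must be Mon (only option left). Eliminate Mon elsewhere: Grace.
Grace must be Fri (only option left). Strike Fri from Erin.
Erin must be Tue (only option left).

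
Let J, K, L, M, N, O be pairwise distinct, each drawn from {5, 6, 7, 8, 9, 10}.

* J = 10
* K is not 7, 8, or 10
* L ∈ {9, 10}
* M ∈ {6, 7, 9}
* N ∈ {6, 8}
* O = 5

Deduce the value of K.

J has just one choice, so J = 10. Eliminate 10 elsewhere: L.
L must be 9 (only option left). So K, M can't be 9.
O has just one choice, so O = 5. Eliminate 5 elsewhere: K.
So K = 6.

6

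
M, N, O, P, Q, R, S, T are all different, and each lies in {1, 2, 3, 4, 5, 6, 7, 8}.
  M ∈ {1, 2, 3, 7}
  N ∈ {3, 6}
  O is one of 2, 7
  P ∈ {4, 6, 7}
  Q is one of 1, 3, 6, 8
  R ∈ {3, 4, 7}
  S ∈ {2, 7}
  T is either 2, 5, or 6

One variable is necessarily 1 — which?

The 8 variables draw from only 8 values {1, 2, 3, 4, 5, 6, 7, 8}, so each is used; only T can be 5, hence T = 5.
The 7 still-open variables together cover exactly {1, 2, 3, 4, 6, 7, 8} — 7 values for 7 variables — and 8 appears only in Q's list, so Q = 8.
Among the 6 still-open variables, 1 fits only M (and all 6 values in {1, 2, 3, 4, 6, 7} must be used), so M = 1.

M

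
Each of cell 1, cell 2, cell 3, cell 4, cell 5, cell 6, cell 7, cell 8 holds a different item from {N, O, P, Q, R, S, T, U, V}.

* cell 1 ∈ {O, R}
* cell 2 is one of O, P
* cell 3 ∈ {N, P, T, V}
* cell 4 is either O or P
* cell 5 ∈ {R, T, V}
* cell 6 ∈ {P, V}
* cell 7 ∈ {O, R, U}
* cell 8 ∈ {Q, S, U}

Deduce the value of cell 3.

N

cell 2 and cell 4 share exactly the 2 values {O, P}; by pigeonhole those values go to them, so strike O, P from cell 1, cell 3, cell 6, cell 7.
cell 1 must be R (only option left). Remove R from cell 5, cell 7.
That leaves cell 6 = V. Remove V from cell 3, cell 5.
That leaves cell 7 = U. Strike U from cell 8.
cell 5's domain is down to {T}, so cell 5 = T. Strike T from cell 3.
So cell 3 = N.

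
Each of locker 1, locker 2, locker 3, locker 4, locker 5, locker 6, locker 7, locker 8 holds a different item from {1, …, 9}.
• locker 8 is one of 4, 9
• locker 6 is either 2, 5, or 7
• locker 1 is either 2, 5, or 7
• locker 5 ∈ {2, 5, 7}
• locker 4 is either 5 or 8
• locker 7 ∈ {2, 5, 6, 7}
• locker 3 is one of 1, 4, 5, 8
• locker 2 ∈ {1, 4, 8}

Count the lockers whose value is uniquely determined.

The 8 variables draw from only 8 values {1, 2, 4, 5, 6, 7, 8, 9}, so each is used; only locker 7 can be 6, hence locker 7 = 6.
The 7 still-open variables together cover exactly {1, 2, 4, 5, 7, 8, 9} — 7 values for 7 variables — and 9 appears only in locker 8's list, so locker 8 = 9.
locker 1, locker 5, locker 6 share exactly the 3 values {2, 5, 7}; by pigeonhole those values go to them, so strike 2, 5, 7 from locker 3, locker 4.
locker 4 has just one choice, so locker 4 = 8. Strike 8 from locker 2, locker 3.
Determined: locker 4=8, locker 7=6, locker 8=9. The other lockers each still have more than one consistent value. That makes 3.

3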